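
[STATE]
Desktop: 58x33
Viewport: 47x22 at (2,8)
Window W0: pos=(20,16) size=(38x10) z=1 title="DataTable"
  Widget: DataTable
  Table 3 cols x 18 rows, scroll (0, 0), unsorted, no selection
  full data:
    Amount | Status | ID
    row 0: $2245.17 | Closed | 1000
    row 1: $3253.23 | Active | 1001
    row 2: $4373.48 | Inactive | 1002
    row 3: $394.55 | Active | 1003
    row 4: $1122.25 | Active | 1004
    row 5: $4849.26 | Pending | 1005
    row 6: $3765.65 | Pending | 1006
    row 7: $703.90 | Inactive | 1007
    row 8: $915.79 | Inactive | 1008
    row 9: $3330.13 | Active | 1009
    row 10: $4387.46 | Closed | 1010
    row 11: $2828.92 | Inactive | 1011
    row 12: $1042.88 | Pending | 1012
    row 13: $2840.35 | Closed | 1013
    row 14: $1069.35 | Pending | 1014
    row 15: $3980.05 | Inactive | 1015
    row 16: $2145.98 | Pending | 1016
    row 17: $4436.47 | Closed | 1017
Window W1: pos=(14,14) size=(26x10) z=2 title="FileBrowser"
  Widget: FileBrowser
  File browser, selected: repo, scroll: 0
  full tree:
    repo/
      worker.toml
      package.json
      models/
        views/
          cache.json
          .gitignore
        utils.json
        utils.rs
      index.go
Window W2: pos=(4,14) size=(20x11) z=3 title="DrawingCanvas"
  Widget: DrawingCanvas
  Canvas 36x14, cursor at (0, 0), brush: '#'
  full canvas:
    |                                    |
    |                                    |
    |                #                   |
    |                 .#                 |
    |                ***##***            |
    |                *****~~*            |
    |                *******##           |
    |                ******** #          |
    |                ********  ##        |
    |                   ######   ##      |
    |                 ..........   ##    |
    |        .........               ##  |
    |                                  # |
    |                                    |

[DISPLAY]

                                               
                                               
                                               
                                               
                                               
                                               
  ┏━━━━━━━━━━━━━━━━━━┓━━━━━━━━━━━━━━━┓         
  ┃ DrawingCanvas    ┃ser            ┃         
  ┠──────────────────┨───────────────┨━━━━━━━━━
  ┃+                 ┃o/             ┃         
  ┃                  ┃r.toml         ┃─────────
  ┃                # ┃ge.json        ┃D        
  ┃                 .┃odels/         ┃───      
  ┃                **┃.go            ┃000      
  ┃                **┃               ┃001      
  ┃                **┃━━━━━━━━━━━━━━━┛002      
  ┗━━━━━━━━━━━━━━━━━━┛4.55 │Active  │1003      
                  ┗━━━━━━━━━━━━━━━━━━━━━━━━━━━━
                                               
                                               
                                               
                                               


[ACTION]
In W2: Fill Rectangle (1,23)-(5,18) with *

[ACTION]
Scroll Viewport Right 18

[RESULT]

                                               
                                               
                                               
                                               
                                               
                                               
━━━━━━━━━━━━┓━━━━━━━━━━━━━━━┓                  
ngCanvas    ┃ser            ┃                  
────────────┨───────────────┨━━━━━━━━━━━━━━━━━┓
            ┃o/             ┃                 ┃
            ┃r.toml         ┃─────────────────┨
          # ┃ge.json        ┃D                ┃
           .┃odels/         ┃───              ┃
          **┃.go            ┃000              ┃
          **┃               ┃001              ┃
          **┃━━━━━━━━━━━━━━━┛002              ┃
━━━━━━━━━━━━┛4.55 │Active  │1003              ┃
         ┗━━━━━━━━━━━━━━━━━━━━━━━━━━━━━━━━━━━━┛
                                               
                                               
                                               
                                               


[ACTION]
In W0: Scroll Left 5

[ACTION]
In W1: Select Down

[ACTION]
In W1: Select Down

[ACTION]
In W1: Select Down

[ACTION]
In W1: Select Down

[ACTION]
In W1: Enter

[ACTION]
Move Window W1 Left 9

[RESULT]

                                               
                                               
                                               
                                               
                                               
                                               
━━━━━━━━━━━━┓━━━━━━┓                           
ngCanvas    ┃      ┃                           
────────────┨──────┨━━━━━━━━━━━━━━━━━━━━━━━━━━┓
            ┃      ┃                          ┃
            ┃      ┃──────────────────────────┨
          # ┃      ┃tatus  │ID                ┃
           .┃      ┃───────┼────              ┃
          **┃      ┃losed  │1000              ┃
          **┃      ┃ctive  │1001              ┃
          **┃━━━━━━┛nactive│1002              ┃
━━━━━━━━━━━━┛4.55 │Active  │1003              ┃
         ┗━━━━━━━━━━━━━━━━━━━━━━━━━━━━━━━━━━━━┛
                                               
                                               
                                               
                                               


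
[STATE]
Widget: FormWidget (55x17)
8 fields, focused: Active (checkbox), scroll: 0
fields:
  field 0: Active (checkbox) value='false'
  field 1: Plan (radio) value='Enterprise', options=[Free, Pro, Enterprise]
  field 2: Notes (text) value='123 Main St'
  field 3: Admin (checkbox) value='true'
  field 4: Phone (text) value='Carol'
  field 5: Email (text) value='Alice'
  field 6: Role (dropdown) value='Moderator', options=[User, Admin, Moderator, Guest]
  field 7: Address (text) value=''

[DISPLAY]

> Active:     [ ]                                      
  Plan:       ( ) Free  ( ) Pro  (●) Enterprise        
  Notes:      [123 Main St                            ]
  Admin:      [x]                                      
  Phone:      [Carol                                  ]
  Email:      [Alice                                  ]
  Role:       [Moderator                             ▼]
  Address:    [                                       ]
                                                       
                                                       
                                                       
                                                       
                                                       
                                                       
                                                       
                                                       
                                                       


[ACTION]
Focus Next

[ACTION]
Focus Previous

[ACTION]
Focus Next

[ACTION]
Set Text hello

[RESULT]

  Active:     [ ]                                      
> Plan:       ( ) Free  ( ) Pro  (●) Enterprise        
  Notes:      [123 Main St                            ]
  Admin:      [x]                                      
  Phone:      [Carol                                  ]
  Email:      [Alice                                  ]
  Role:       [Moderator                             ▼]
  Address:    [                                       ]
                                                       
                                                       
                                                       
                                                       
                                                       
                                                       
                                                       
                                                       
                                                       


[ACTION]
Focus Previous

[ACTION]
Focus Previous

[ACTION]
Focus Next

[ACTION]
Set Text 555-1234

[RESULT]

> Active:     [ ]                                      
  Plan:       ( ) Free  ( ) Pro  (●) Enterprise        
  Notes:      [123 Main St                            ]
  Admin:      [x]                                      
  Phone:      [Carol                                  ]
  Email:      [Alice                                  ]
  Role:       [Moderator                             ▼]
  Address:    [                                       ]
                                                       
                                                       
                                                       
                                                       
                                                       
                                                       
                                                       
                                                       
                                                       


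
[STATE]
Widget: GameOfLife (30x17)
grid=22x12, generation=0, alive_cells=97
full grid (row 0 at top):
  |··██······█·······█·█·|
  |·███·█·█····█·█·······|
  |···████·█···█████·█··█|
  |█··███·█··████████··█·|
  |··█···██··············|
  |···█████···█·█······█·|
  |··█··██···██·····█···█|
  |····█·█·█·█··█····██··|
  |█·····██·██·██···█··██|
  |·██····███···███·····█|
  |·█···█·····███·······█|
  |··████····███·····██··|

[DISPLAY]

Gen: 0                        
··██······█·······█·█·        
·███·█·█····█·█·······        
···████·█···█████·█··█        
█··███·█··████████··█·        
··█···██··············        
···█████···█·█······█·        
··█··██···██·····█···█        
····█·█·█·█··█····██··        
█·····██·██·██···█··██        
·██····███···███·····█        
·█···█·····███·······█        
··████····███·····██··        
                              
                              
                              
                              


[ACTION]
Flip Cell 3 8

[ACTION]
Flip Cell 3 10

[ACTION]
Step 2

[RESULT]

Gen: 2                        
··█·█·················        
██··█·················        
·██····██··██·····█···        
·██·············█·····        
·██·············█·····        
··██·····█··█······█··        
···█·····█·······█··█·        
·················█···█        
███···███████····█···█        
█·█····█·█·█·········█        
█····██████···········        
··█████··█············        
                              
                              
                              
                              


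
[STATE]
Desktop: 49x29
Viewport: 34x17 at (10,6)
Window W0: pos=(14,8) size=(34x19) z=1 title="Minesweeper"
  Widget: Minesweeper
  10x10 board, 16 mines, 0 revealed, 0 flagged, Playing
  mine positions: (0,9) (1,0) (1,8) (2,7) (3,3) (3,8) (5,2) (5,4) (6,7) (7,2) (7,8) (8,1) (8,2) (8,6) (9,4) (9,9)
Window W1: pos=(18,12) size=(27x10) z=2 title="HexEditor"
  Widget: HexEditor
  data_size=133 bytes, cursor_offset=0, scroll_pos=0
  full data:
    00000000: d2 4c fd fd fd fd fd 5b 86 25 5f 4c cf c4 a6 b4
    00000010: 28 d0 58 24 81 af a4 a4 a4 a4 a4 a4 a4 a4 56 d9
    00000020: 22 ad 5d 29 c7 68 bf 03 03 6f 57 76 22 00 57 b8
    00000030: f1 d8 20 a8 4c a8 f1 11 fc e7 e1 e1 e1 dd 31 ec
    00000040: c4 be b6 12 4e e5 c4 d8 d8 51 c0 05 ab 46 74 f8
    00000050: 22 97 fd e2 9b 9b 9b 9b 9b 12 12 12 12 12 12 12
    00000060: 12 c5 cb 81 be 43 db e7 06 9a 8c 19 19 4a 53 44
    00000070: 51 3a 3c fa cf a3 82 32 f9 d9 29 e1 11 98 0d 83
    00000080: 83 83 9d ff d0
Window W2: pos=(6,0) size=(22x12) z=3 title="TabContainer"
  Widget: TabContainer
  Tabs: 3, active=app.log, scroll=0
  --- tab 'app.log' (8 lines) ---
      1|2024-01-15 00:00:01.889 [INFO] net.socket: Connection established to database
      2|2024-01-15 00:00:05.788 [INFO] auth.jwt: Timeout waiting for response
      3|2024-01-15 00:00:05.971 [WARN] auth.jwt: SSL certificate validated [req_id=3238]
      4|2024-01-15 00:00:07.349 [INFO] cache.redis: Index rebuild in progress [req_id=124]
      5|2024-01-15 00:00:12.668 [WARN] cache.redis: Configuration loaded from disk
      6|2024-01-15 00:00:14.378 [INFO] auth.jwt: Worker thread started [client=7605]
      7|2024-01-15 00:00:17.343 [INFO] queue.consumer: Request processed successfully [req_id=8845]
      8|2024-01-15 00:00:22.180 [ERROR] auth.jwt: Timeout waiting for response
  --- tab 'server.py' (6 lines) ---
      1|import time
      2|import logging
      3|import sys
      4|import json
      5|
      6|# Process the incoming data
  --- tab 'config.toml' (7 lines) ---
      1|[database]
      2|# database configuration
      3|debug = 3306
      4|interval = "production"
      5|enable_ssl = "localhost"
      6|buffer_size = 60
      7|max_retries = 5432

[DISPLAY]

4-01-15 00:00:05.┃                
4-01-15 00:00:05.┃                
4-01-15 00:00:07.┃━━━━━━━━━━━━━━━━
4-01-15 00:00:12.┃                
4-01-15 00:00:14.┃────────────────
━━━━━━━━━━━━━━━━━┛                
    ┃■■■┏━━━━━━━━━━━━━━━━━━━━━━━━━
    ┃■■■┃ HexEditor               
    ┃■■■┠─────────────────────────
    ┃■■■┃00000000  D2 4c fd fd fd 
    ┃■■■┃00000010  28 d0 58 24 81 
    ┃■■■┃00000020  22 ad 5d 29 c7 
    ┃■■■┃00000030  f1 d8 20 a8 4c 
    ┃■■■┃00000040  c4 be b6 12 4e 
    ┃■■■┃00000050  22 97 fd e2 9b 
    ┃   ┗━━━━━━━━━━━━━━━━━━━━━━━━━
    ┃                             


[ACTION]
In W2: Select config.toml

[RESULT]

atabase configura┃                
ug = 3306        ┃                
erval = "producti┃━━━━━━━━━━━━━━━━
ble_ssl = "localh┃                
fer_size = 60    ┃────────────────
━━━━━━━━━━━━━━━━━┛                
    ┃■■■┏━━━━━━━━━━━━━━━━━━━━━━━━━
    ┃■■■┃ HexEditor               
    ┃■■■┠─────────────────────────
    ┃■■■┃00000000  D2 4c fd fd fd 
    ┃■■■┃00000010  28 d0 58 24 81 
    ┃■■■┃00000020  22 ad 5d 29 c7 
    ┃■■■┃00000030  f1 d8 20 a8 4c 
    ┃■■■┃00000040  c4 be b6 12 4e 
    ┃■■■┃00000050  22 97 fd e2 9b 
    ┃   ┗━━━━━━━━━━━━━━━━━━━━━━━━━
    ┃                             


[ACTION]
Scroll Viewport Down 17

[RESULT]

    ┃■■■┏━━━━━━━━━━━━━━━━━━━━━━━━━
    ┃■■■┃ HexEditor               
    ┃■■■┠─────────────────────────
    ┃■■■┃00000000  D2 4c fd fd fd 
    ┃■■■┃00000010  28 d0 58 24 81 
    ┃■■■┃00000020  22 ad 5d 29 c7 
    ┃■■■┃00000030  f1 d8 20 a8 4c 
    ┃■■■┃00000040  c4 be b6 12 4e 
    ┃■■■┃00000050  22 97 fd e2 9b 
    ┃   ┗━━━━━━━━━━━━━━━━━━━━━━━━━
    ┃                             
    ┃                             
    ┃                             
    ┃                             
    ┗━━━━━━━━━━━━━━━━━━━━━━━━━━━━━
                                  
                                  


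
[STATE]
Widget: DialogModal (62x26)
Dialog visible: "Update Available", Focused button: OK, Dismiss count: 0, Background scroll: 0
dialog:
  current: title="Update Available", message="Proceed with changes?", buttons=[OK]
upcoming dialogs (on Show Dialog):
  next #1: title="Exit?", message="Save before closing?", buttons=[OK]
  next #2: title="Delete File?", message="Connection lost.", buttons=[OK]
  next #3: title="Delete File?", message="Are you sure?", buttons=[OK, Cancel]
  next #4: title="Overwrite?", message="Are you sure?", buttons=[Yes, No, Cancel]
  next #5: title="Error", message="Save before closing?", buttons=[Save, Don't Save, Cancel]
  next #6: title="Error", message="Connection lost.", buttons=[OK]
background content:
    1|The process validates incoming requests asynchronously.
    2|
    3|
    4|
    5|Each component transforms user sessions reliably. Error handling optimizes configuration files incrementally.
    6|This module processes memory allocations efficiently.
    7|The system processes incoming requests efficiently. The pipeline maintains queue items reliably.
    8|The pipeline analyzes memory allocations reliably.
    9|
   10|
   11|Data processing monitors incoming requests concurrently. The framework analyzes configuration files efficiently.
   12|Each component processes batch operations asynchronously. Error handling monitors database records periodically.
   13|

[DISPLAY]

The process validates incoming requests asynchronously.       
                                                              
                                                              
                                                              
Each component transforms user sessions reliably. Error handli
This module processes memory allocations efficiently.         
The system processes incoming requests efficiently. The pipeli
The pipeline analyzes memory allocations reliably.            
                                                              
                                                              
Data processing mo┌───────────────────────┐concurrently. The f
Each component pro│    Update Available   │synchronously. Erro
                  │ Proceed with changes? │                   
                  │          [OK]         │                   
                  └───────────────────────┘                   
                                                              
                                                              
                                                              
                                                              
                                                              
                                                              
                                                              
                                                              
                                                              
                                                              
                                                              


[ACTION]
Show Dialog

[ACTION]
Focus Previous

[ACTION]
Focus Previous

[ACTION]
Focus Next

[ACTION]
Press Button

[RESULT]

The process validates incoming requests asynchronously.       
                                                              
                                                              
                                                              
Each component transforms user sessions reliably. Error handli
This module processes memory allocations efficiently.         
The system processes incoming requests efficiently. The pipeli
The pipeline analyzes memory allocations reliably.            
                                                              
                                                              
Data processing monitors incoming requests concurrently. The f
Each component processes batch operations asynchronously. Erro
                                                              
                                                              
                                                              
                                                              
                                                              
                                                              
                                                              
                                                              
                                                              
                                                              
                                                              
                                                              
                                                              
                                                              


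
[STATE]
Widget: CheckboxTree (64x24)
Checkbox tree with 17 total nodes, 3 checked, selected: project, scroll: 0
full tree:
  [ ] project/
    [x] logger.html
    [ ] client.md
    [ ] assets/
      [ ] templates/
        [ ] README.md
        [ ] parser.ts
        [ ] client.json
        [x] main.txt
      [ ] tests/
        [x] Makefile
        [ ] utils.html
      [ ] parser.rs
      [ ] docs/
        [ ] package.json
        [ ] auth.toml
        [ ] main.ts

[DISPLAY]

>[-] project/                                                   
   [x] logger.html                                              
   [ ] client.md                                                
   [-] assets/                                                  
     [-] templates/                                             
       [ ] README.md                                            
       [ ] parser.ts                                            
       [ ] client.json                                          
       [x] main.txt                                             
     [-] tests/                                                 
       [x] Makefile                                             
       [ ] utils.html                                           
     [ ] parser.rs                                              
     [ ] docs/                                                  
       [ ] package.json                                         
       [ ] auth.toml                                            
       [ ] main.ts                                              
                                                                
                                                                
                                                                
                                                                
                                                                
                                                                
                                                                


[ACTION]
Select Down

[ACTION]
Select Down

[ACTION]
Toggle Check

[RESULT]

 [-] project/                                                   
   [x] logger.html                                              
>  [x] client.md                                                
   [-] assets/                                                  
     [-] templates/                                             
       [ ] README.md                                            
       [ ] parser.ts                                            
       [ ] client.json                                          
       [x] main.txt                                             
     [-] tests/                                                 
       [x] Makefile                                             
       [ ] utils.html                                           
     [ ] parser.rs                                              
     [ ] docs/                                                  
       [ ] package.json                                         
       [ ] auth.toml                                            
       [ ] main.ts                                              
                                                                
                                                                
                                                                
                                                                
                                                                
                                                                
                                                                


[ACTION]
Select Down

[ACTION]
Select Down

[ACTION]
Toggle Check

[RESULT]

 [-] project/                                                   
   [x] logger.html                                              
   [x] client.md                                                
   [-] assets/                                                  
>    [x] templates/                                             
       [x] README.md                                            
       [x] parser.ts                                            
       [x] client.json                                          
       [x] main.txt                                             
     [-] tests/                                                 
       [x] Makefile                                             
       [ ] utils.html                                           
     [ ] parser.rs                                              
     [ ] docs/                                                  
       [ ] package.json                                         
       [ ] auth.toml                                            
       [ ] main.ts                                              
                                                                
                                                                
                                                                
                                                                
                                                                
                                                                
                                                                


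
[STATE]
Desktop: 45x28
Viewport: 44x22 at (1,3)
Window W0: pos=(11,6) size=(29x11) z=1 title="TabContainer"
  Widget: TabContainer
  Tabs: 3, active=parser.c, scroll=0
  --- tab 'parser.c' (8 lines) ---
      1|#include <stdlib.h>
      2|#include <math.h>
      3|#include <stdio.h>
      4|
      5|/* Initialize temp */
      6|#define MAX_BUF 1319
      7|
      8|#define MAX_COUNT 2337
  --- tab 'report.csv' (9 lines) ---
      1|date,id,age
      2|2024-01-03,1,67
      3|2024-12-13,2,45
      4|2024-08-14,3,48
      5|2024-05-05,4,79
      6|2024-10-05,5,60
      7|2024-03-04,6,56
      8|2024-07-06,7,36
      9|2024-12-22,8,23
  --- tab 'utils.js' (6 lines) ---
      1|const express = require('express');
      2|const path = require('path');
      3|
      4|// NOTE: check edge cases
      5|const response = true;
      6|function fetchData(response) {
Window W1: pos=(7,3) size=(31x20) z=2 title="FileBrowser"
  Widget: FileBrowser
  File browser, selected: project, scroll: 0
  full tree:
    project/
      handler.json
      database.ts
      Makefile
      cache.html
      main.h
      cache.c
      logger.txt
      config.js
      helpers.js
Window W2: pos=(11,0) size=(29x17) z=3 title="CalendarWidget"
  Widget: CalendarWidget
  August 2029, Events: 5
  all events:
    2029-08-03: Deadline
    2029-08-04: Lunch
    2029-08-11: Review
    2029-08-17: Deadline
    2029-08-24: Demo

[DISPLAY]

      ┏━━━┃        August 2029        ┃     
      ┃ Fi┃Mo Tu We Th Fr Sa Su       ┃     
      ┠───┃       1  2  3*  4*  5     ┃     
      ┃> [┃ 6  7  8  9 10 11* 12      ┃     
      ┃   ┃13 14 15 16 17* 18 19      ┃     
      ┃   ┃20 21 22 23 24* 25 26      ┃     
      ┃   ┃27 28 29 30 31             ┃     
      ┃   ┃                           ┃     
      ┃   ┃                           ┃     
      ┃   ┃                           ┃     
      ┃   ┃                           ┃     
      ┃   ┃                           ┃     
      ┃   ┃                           ┃     
      ┃   ┗━━━━━━━━━━━━━━━━━━━━━━━━━━━┛     
      ┃                             ┃       
      ┃                             ┃       
      ┃                             ┃       
      ┃                             ┃       
      ┃                             ┃       
      ┗━━━━━━━━━━━━━━━━━━━━━━━━━━━━━┛       
                                            
                                            


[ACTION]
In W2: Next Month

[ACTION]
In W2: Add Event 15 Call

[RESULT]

      ┏━━━┃       September 2029      ┃     
      ┃ Fi┃Mo Tu We Th Fr Sa Su       ┃     
      ┠───┃                1  2       ┃     
      ┃> [┃ 3  4  5  6  7  8  9       ┃     
      ┃   ┃10 11 12 13 14 15* 16      ┃     
      ┃   ┃17 18 19 20 21 22 23       ┃     
      ┃   ┃24 25 26 27 28 29 30       ┃     
      ┃   ┃                           ┃     
      ┃   ┃                           ┃     
      ┃   ┃                           ┃     
      ┃   ┃                           ┃     
      ┃   ┃                           ┃     
      ┃   ┃                           ┃     
      ┃   ┗━━━━━━━━━━━━━━━━━━━━━━━━━━━┛     
      ┃                             ┃       
      ┃                             ┃       
      ┃                             ┃       
      ┃                             ┃       
      ┃                             ┃       
      ┗━━━━━━━━━━━━━━━━━━━━━━━━━━━━━┛       
                                            
                                            


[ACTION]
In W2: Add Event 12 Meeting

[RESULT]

      ┏━━━┃       September 2029      ┃     
      ┃ Fi┃Mo Tu We Th Fr Sa Su       ┃     
      ┠───┃                1  2       ┃     
      ┃> [┃ 3  4  5  6  7  8  9       ┃     
      ┃   ┃10 11 12* 13 14 15* 16     ┃     
      ┃   ┃17 18 19 20 21 22 23       ┃     
      ┃   ┃24 25 26 27 28 29 30       ┃     
      ┃   ┃                           ┃     
      ┃   ┃                           ┃     
      ┃   ┃                           ┃     
      ┃   ┃                           ┃     
      ┃   ┃                           ┃     
      ┃   ┃                           ┃     
      ┃   ┗━━━━━━━━━━━━━━━━━━━━━━━━━━━┛     
      ┃                             ┃       
      ┃                             ┃       
      ┃                             ┃       
      ┃                             ┃       
      ┃                             ┃       
      ┗━━━━━━━━━━━━━━━━━━━━━━━━━━━━━┛       
                                            
                                            


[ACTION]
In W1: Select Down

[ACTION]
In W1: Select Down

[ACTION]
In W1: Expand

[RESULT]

      ┏━━━┃       September 2029      ┃     
      ┃ Fi┃Mo Tu We Th Fr Sa Su       ┃     
      ┠───┃                1  2       ┃     
      ┃  [┃ 3  4  5  6  7  8  9       ┃     
      ┃   ┃10 11 12* 13 14 15* 16     ┃     
      ┃  >┃17 18 19 20 21 22 23       ┃     
      ┃   ┃24 25 26 27 28 29 30       ┃     
      ┃   ┃                           ┃     
      ┃   ┃                           ┃     
      ┃   ┃                           ┃     
      ┃   ┃                           ┃     
      ┃   ┃                           ┃     
      ┃   ┃                           ┃     
      ┃   ┗━━━━━━━━━━━━━━━━━━━━━━━━━━━┛     
      ┃                             ┃       
      ┃                             ┃       
      ┃                             ┃       
      ┃                             ┃       
      ┃                             ┃       
      ┗━━━━━━━━━━━━━━━━━━━━━━━━━━━━━┛       
                                            
                                            


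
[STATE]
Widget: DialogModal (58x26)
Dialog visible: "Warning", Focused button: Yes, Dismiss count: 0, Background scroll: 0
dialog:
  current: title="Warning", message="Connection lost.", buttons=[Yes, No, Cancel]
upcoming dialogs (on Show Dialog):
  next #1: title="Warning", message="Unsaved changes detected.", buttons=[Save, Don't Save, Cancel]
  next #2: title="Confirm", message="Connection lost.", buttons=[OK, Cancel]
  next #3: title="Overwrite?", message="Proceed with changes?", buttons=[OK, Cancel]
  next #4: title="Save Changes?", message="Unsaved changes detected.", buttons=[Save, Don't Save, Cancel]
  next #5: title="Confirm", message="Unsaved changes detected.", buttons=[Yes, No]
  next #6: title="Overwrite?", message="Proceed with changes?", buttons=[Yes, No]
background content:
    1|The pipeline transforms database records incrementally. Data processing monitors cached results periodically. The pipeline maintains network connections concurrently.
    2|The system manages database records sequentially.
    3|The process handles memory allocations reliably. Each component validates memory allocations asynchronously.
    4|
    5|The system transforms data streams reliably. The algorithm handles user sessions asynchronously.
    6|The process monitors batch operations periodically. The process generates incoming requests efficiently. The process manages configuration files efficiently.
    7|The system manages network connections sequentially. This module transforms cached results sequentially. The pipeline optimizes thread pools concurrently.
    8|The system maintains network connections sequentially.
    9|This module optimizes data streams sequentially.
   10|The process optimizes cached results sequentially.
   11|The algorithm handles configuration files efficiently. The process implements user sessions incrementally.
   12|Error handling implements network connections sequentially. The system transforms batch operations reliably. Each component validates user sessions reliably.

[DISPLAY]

The pipeline transforms database records incrementally. Da
The system manages database records sequentially.         
The process handles memory allocations reliably. Each comp
                                                          
The system transforms data streams reliably. The algorithm
The process monitors batch operations periodically. The pr
The system manages network connections sequentially. This 
The system maintains network connections sequentially.    
This module optimizes data streams sequentially.          
The process optimizes cached results sequentially.        
The algorithm han┌─────────────────────┐s efficiently. The
Error handling im│       Warning       │tions sequentially
                 │   Connection lost.  │                  
                 │ [Yes]  No   Cancel  │                  
                 └─────────────────────┘                  
                                                          
                                                          
                                                          
                                                          
                                                          
                                                          
                                                          
                                                          
                                                          
                                                          
                                                          


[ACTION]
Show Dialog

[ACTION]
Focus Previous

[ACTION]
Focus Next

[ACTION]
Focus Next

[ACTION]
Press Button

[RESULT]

The pipeline transforms database records incrementally. Da
The system manages database records sequentially.         
The process handles memory allocations reliably. Each comp
                                                          
The system transforms data streams reliably. The algorithm
The process monitors batch operations periodically. The pr
The system manages network connections sequentially. This 
The system maintains network connections sequentially.    
This module optimizes data streams sequentially.          
The process optimizes cached results sequentially.        
The algorithm handles configuration files efficiently. The
Error handling implements network connections sequentially
                                                          
                                                          
                                                          
                                                          
                                                          
                                                          
                                                          
                                                          
                                                          
                                                          
                                                          
                                                          
                                                          
                                                          


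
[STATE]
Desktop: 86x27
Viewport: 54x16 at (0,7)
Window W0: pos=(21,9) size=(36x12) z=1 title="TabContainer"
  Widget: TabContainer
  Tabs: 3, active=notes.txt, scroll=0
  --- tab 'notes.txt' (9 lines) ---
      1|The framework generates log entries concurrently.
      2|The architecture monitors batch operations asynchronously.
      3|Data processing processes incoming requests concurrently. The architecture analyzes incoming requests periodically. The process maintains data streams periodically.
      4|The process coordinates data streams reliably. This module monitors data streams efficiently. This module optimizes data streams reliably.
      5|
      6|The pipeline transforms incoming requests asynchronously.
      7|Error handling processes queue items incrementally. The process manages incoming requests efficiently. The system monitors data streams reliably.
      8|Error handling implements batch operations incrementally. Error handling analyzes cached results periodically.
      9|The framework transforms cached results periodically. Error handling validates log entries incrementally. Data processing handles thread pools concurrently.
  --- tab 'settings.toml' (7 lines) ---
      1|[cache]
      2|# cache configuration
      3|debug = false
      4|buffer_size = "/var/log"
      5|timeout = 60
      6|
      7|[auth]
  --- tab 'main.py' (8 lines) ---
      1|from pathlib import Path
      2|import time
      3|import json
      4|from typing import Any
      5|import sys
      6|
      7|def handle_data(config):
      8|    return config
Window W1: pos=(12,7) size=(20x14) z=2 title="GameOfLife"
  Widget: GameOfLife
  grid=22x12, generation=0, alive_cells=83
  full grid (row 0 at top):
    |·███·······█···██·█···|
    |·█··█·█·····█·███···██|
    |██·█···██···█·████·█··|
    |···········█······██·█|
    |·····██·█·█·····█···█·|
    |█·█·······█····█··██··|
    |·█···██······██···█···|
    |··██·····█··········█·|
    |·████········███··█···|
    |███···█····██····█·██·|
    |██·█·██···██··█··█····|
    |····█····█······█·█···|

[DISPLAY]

            ┏━━━━━━━━━━━━━━━━━━┓                      
            ┃ GameOfLife       ┃                      
            ┠──────────────────┨━━━━━━━━━━━━━━━━━━━━━━
            ┃Gen: 0            ┃ner                   
            ┃··█·█·····█·███···┃──────────────────────
            ┃·█···██···█·████·█┃]│ settings.toml │ mai
            ┃·········█······██┃──────────────────────
            ┃···██·█·█·····█···┃ork generates log entr
            ┃█·······█····█··██┃ecture monitors batch 
            ┃···██······██···█·┃ssing processes incomi
            ┃██·····█··········┃s coordinates data str
            ┃███········███··█·┃                      
            ┃█···█····██····█·█┃ne transforms incoming
            ┗━━━━━━━━━━━━━━━━━━┛━━━━━━━━━━━━━━━━━━━━━━
                                                      
                                                      


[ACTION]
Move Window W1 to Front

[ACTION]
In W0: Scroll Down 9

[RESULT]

            ┏━━━━━━━━━━━━━━━━━━┓                      
            ┃ GameOfLife       ┃                      
            ┠──────────────────┨━━━━━━━━━━━━━━━━━━━━━━
            ┃Gen: 0            ┃ner                   
            ┃··█·█·····█·███···┃──────────────────────
            ┃·█···██···█·████·█┃]│ settings.toml │ mai
            ┃·········█······██┃──────────────────────
            ┃···██·█·█·····█···┃ork transforms cached 
            ┃█·······█····█··██┃                      
            ┃···██······██···█·┃                      
            ┃██·····█··········┃                      
            ┃███········███··█·┃                      
            ┃█···█····██····█·█┃                      
            ┗━━━━━━━━━━━━━━━━━━┛━━━━━━━━━━━━━━━━━━━━━━
                                                      
                                                      
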